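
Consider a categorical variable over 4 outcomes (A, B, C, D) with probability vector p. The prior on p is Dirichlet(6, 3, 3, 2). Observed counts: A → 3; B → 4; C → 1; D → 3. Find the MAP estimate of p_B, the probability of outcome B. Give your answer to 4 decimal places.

The posterior is Dirichlet(αᵢ + nᵢ) = Dirichlet(9, 7, 4, 5).
For a Dirichlet(a₁,…,a_K) with all aᵢ > 1, the mode has j-th component (aⱼ − 1)/(Σaᵢ − K).
Here Σaᵢ = 25 and K = 4, so p_B = (7 − 1)/(25 − 4) = 6/21 ≈ 0.2857.

MAP estimate of p_B = 0.2857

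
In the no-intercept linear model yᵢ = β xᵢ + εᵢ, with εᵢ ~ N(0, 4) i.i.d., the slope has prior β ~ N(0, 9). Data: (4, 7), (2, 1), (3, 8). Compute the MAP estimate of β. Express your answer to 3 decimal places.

log p(β | y) = −Σ(yᵢ − βxᵢ)²/(2·4) − β²/(2·9) + const.
Setting the derivative to zero: Σxᵢ(yᵢ − βxᵢ)/4 − β/9 = 0, so β = Σxᵢyᵢ / (Σxᵢ² + σ²/τ²).
Σxᵢyᵢ = 4·7 + 2·1 + 3·8 = 54; Σxᵢ² = 29; σ²/τ² = 4/9.
β̂_MAP = 54 / (29 + 4/9) = 54/(265/9) = 486/265 ≈ 1.834.

β̂_MAP = 1.834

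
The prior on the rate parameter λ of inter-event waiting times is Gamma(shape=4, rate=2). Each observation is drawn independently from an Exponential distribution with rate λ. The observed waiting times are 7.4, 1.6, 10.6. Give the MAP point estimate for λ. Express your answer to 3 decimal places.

The Exponential(rate=λ) likelihood is ∝ λ^n e^(−λΣtᵢ). Here n = 3 and Σtᵢ = 7.4 + 1.6 + 10.6 = 19.6.
Posterior ∝ λ^3e^(−2λ) · λ^3e^(−19.6λ) = λ^6e^(−21.6λ), i.e. Gamma(7, 21.6).
Mode = (a−1)/b = 6/21.6 ≈ 0.278.

λ̂_MAP = 0.278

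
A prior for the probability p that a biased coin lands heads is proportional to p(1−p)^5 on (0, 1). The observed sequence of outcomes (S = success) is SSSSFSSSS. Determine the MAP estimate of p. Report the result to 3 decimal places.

p̂_MAP = 0.600

The prior density ∝ p(1−p)^5 is the kernel of Beta(2, 6).
Data: 8 successes in 9 trials (from the sequence). The binomial likelihood contributes p^8(1−p)^1, so the posterior is Beta(2+8, 6+1) = Beta(10, 7).
For Beta(a, b) with a, b > 1 the mode is (a−1)/(a+b−2) = 9/15 ≈ 0.600.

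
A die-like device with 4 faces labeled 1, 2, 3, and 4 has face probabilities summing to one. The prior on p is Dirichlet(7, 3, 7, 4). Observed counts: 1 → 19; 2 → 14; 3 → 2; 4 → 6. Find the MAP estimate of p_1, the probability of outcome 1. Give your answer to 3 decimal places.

MAP estimate: 0.431

The posterior is Dirichlet(αᵢ + nᵢ) = Dirichlet(26, 17, 9, 10).
For a Dirichlet(a₁,…,a_K) with all aᵢ > 1, the mode has j-th component (aⱼ − 1)/(Σaᵢ − K).
Here Σaᵢ = 62 and K = 4, so p_1 = (26 − 1)/(62 − 4) = 25/58 ≈ 0.431.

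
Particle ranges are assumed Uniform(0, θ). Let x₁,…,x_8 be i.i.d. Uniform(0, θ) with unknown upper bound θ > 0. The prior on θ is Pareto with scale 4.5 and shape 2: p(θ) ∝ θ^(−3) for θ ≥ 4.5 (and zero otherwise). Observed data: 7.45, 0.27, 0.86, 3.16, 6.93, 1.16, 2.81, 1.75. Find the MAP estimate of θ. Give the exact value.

θ̂_MAP = 7.45

The Uniform(0, θ) likelihood is θ^(−n) for θ ≥ max(xᵢ), zero otherwise. Here max(xᵢ) = 7.45.
Posterior ∝ θ^(−3) · θ^(−8) = θ^(−11) on θ ≥ max(4.5, 7.45) = 7.45.
This density is strictly decreasing in θ, so the posterior mode lies at the lower boundary of the support.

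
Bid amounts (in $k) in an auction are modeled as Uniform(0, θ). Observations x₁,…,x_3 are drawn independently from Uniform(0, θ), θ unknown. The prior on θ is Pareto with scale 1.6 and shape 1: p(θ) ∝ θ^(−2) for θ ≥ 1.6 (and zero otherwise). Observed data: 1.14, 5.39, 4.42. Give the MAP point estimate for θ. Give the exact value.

The Uniform(0, θ) likelihood is θ^(−n) for θ ≥ max(xᵢ), zero otherwise. Here max(xᵢ) = 5.39.
Posterior ∝ θ^(−2) · θ^(−3) = θ^(−5) on θ ≥ max(1.6, 5.39) = 5.39.
This density is strictly decreasing in θ, so the posterior mode lies at the lower boundary of the support.

θ̂_MAP = 5.39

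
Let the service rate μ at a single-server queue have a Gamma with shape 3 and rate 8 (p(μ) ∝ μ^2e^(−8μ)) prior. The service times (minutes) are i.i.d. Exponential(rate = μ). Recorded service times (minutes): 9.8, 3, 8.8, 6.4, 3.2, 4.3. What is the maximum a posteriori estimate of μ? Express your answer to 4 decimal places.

μ̂_MAP = 0.1839

The Exponential(rate=μ) likelihood is ∝ μ^n e^(−μΣtᵢ). Here n = 6 and Σtᵢ = 9.8 + 3 + 8.8 + 6.4 + 3.2 + 4.3 = 35.5.
Posterior ∝ μ^2e^(−8μ) · μ^6e^(−35.5μ) = μ^8e^(−43.5μ), i.e. Gamma(9, 43.5).
Mode = (a−1)/b = 8/43.5 ≈ 0.1839.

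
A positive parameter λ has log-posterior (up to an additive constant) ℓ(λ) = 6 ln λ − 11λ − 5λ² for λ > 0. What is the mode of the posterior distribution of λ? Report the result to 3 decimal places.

λ̂_MAP = 0.400

ℓ'(λ) = 6/λ − 11 − 10λ. Setting this to zero and multiplying by λ: 10λ² + 11λ − 6 = 0.
λ = (−11 + √(11² + 4·10·6)) / (2·10) = (−11 + √361) / 20 = (−11 + 19)/20 = 2/5.
ℓ''(λ) = −6/λ² − 10 < 0, confirming a maximum.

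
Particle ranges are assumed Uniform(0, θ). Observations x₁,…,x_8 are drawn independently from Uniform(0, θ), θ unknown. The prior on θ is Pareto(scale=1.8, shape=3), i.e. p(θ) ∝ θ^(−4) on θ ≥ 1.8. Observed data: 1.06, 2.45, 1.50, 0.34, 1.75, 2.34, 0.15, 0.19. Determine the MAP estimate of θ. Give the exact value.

The Uniform(0, θ) likelihood is θ^(−n) for θ ≥ max(xᵢ), zero otherwise. Here max(xᵢ) = 2.45.
Posterior ∝ θ^(−4) · θ^(−8) = θ^(−12) on θ ≥ max(1.8, 2.45) = 2.45.
This density is strictly decreasing in θ, so the posterior mode lies at the lower boundary of the support.

θ̂_MAP = 2.45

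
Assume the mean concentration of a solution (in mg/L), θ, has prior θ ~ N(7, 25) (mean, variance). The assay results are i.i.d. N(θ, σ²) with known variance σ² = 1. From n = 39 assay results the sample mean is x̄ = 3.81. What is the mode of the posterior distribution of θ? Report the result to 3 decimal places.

n = 39, x̄ = 3.81.
For a Normal prior and Normal likelihood with known variance, the posterior is Normal; its mode equals its mean, the precision-weighted average.
Prior precision 1/σ₀² = 1/25 = 0.04; data precision n/σ² = 39/1 = 39.
θ̂ = (0.04·7 + 39·3.81) / (0.04 + 39) = 148.87/39.04 = 14887/3904 ≈ 3.813.

θ̂_MAP = 3.813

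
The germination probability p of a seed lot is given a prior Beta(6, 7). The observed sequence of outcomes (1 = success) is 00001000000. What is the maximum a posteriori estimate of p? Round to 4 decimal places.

Prior: Beta(6, 7).
Data: 1 success in 11 trials (from the sequence). The binomial likelihood contributes p(1−p)^10, so the posterior is Beta(6+1, 7+10) = Beta(7, 17).
For Beta(a, b) with a, b > 1 the mode is (a−1)/(a+b−2) = 6/22 ≈ 0.2727.

p̂_MAP = 0.2727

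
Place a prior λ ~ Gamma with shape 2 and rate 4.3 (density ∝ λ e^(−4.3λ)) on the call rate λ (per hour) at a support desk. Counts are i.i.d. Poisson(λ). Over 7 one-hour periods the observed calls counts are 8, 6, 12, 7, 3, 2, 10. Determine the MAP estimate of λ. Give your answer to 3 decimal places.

Σxᵢ = 8+6+12+7+3+2+10 = 48, with n = 7.
Posterior ∝ λe^(−4.3λ) · λ^48e^(−7λ) = λ^49e^(−11.3λ), i.e. Gamma(shape=50, rate=11.3).
The mode of a Gamma(a, b) with a ≥ 1 (shape–rate) is (a−1)/b = 49/11.3 ≈ 4.336.

λ̂_MAP = 4.336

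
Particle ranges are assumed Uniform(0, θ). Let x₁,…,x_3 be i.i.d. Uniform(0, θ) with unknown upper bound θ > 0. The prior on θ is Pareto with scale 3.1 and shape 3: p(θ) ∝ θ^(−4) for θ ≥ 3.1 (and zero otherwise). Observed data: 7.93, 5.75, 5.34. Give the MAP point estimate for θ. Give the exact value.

The Uniform(0, θ) likelihood is θ^(−n) for θ ≥ max(xᵢ), zero otherwise. Here max(xᵢ) = 7.93.
Posterior ∝ θ^(−4) · θ^(−3) = θ^(−7) on θ ≥ max(3.1, 7.93) = 7.93.
This density is strictly decreasing in θ, so the posterior mode lies at the lower boundary of the support.

θ̂_MAP = 7.93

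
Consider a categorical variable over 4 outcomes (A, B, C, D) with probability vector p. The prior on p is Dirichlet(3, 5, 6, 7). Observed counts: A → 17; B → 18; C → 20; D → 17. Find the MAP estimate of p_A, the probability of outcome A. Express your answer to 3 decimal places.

MAP estimate of p_A = 0.213

The posterior is Dirichlet(αᵢ + nᵢ) = Dirichlet(20, 23, 26, 24).
For a Dirichlet(a₁,…,a_K) with all aᵢ > 1, the mode has j-th component (aⱼ − 1)/(Σaᵢ − K).
Here Σaᵢ = 93 and K = 4, so p_A = (20 − 1)/(93 − 4) = 19/89 ≈ 0.213.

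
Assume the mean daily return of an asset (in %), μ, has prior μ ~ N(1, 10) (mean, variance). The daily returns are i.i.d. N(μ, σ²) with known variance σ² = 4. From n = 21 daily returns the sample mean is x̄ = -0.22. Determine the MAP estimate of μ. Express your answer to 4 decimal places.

n = 21, x̄ = -0.22.
For a Normal prior and Normal likelihood with known variance, the posterior is Normal; its mode equals its mean, the precision-weighted average.
Prior precision 1/σ₀² = 1/10 = 0.1; data precision n/σ² = 21/4 = 5.25.
μ̂ = (0.1·1 + 5.25·(-0.22)) / (0.1 + 5.25) = (-1.055)/5.35 = -211/1070 ≈ -0.1972.

μ̂_MAP = -0.1972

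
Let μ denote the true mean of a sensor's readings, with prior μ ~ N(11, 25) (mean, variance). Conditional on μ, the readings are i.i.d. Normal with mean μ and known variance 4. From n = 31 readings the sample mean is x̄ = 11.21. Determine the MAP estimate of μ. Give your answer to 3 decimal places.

n = 31, x̄ = 11.21.
For a Normal prior and Normal likelihood with known variance, the posterior is Normal; its mode equals its mean, the precision-weighted average.
Prior precision 1/σ₀² = 1/25 = 0.04; data precision n/σ² = 31/4 = 7.75.
μ̂ = (0.04·11 + 7.75·11.21) / (0.04 + 7.75) = 87.3175/7.79 = 34927/3116 ≈ 11.209.

μ̂_MAP = 11.209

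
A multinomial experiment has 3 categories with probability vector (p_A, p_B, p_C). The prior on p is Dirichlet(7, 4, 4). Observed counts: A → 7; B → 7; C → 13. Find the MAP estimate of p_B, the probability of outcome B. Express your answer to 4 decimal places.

MAP estimate of p_B = 0.2564

The posterior is Dirichlet(αᵢ + nᵢ) = Dirichlet(14, 11, 17).
For a Dirichlet(a₁,…,a_K) with all aᵢ > 1, the mode has j-th component (aⱼ − 1)/(Σaᵢ − K).
Here Σaᵢ = 42 and K = 3, so p_B = (11 − 1)/(42 − 3) = 10/39 ≈ 0.2564.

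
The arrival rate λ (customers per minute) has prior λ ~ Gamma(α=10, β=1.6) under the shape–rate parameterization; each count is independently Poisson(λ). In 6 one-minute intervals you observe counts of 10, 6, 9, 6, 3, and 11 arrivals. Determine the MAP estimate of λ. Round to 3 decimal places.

Σxᵢ = 10+6+9+6+3+11 = 45, with n = 6.
Posterior ∝ λ^9e^(−1.6λ) · λ^45e^(−6λ) = λ^54e^(−7.6λ), i.e. Gamma(shape=55, rate=7.6).
The mode of a Gamma(a, b) with a ≥ 1 (shape–rate) is (a−1)/b = 54/7.6 ≈ 7.105.

λ̂_MAP = 7.105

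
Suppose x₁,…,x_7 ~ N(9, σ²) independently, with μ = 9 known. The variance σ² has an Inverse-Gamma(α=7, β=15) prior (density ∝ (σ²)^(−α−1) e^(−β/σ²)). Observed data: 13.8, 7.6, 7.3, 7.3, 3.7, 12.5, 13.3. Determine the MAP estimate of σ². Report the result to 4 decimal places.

σ̂²_MAP = 5.2004

Sum of squared deviations about the known mean: SS = (13.8−9)² + (7.6−9)² + (7.3−9)² + (7.3−9)² + (3.7−9)² + (12.5−9)² + (13.3−9)² = 89.61.
The Normal likelihood contributes (σ²)^(−n/2) exp(−SS/(2σ²)), so the posterior is Inverse-Gamma(α + n/2, β + SS/2) = Inverse-Gamma(10.5, 59.805).
The mode of Inverse-Gamma(a, b) is b/(a+1) = 59.805/11.5 ≈ 5.2004.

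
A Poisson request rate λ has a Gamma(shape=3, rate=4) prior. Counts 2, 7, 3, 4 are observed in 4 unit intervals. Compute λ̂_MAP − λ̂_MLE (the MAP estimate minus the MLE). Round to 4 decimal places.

Σxᵢ = 16. Posterior is Gamma(19, 8); MAP = (19−1)/8 = 18/8 ≈ 2.25000.
MLE = x̄ = 16/4 ≈ 4.00000.
Difference = 18/8 − 16/4 = -7/4 ≈ -1.7500.

MAP − MLE = -1.7500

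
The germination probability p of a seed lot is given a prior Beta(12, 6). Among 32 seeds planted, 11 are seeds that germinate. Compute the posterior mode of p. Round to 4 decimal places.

p̂_MAP = 0.4583

Prior: Beta(12, 6).
Data: 11 successes in 32 trials. The binomial likelihood contributes p^11(1−p)^21, so the posterior is Beta(12+11, 6+21) = Beta(23, 27).
For Beta(a, b) with a, b > 1 the mode is (a−1)/(a+b−2) = 22/48 ≈ 0.4583.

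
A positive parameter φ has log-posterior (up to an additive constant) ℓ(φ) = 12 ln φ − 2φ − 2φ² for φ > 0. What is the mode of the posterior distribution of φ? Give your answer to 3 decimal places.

φ̂_MAP = 1.500

ℓ'(φ) = 12/φ − 2 − 4φ. Setting this to zero and multiplying by φ: 4φ² + 2φ − 12 = 0.
φ = (−2 + √(2² + 4·4·12)) / (2·4) = (−2 + √196) / 8 = (−2 + 14)/8 = 3/2.
ℓ''(φ) = −12/φ² − 4 < 0, confirming a maximum.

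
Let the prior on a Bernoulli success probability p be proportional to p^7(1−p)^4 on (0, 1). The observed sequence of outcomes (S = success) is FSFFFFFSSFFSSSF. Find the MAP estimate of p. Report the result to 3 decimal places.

The prior density ∝ p^7(1−p)^4 is the kernel of Beta(8, 5).
Data: 6 successes in 15 trials (from the sequence). The binomial likelihood contributes p^6(1−p)^9, so the posterior is Beta(8+6, 5+9) = Beta(14, 14).
For Beta(a, b) with a, b > 1 the mode is (a−1)/(a+b−2) = 13/26 ≈ 0.500.

p̂_MAP = 0.500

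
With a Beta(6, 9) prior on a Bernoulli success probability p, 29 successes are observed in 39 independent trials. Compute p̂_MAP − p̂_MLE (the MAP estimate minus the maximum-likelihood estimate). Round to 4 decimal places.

MAP − MLE = -0.0897

Posterior is Beta(35, 19); MAP = (35−1)/(54−2) = 34/52 ≈ 0.65385.
MLE ignores the prior: p̂_MLE = k/n = 29/39 ≈ 0.74359.
Difference = 34/52 − 29/39 = -7/78 ≈ -0.0897.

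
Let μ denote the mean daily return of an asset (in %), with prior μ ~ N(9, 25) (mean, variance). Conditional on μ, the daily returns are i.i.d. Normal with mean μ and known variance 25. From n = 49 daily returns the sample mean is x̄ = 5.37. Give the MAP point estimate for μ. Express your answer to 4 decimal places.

μ̂_MAP = 5.4426

n = 49, x̄ = 5.37.
For a Normal prior and Normal likelihood with known variance, the posterior is Normal; its mode equals its mean, the precision-weighted average.
Prior precision 1/σ₀² = 1/25 = 0.04; data precision n/σ² = 49/25 = 1.96.
μ̂ = (0.04·9 + 1.96·5.37) / (0.04 + 1.96) = 10.8852/2 = 5.4426.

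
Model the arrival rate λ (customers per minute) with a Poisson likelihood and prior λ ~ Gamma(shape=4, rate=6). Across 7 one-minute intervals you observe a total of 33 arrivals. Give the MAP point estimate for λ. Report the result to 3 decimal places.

Σxᵢ = 33, n = 7.
Posterior ∝ λ^3e^(−6λ) · λ^33e^(−7λ) = λ^36e^(−13λ), i.e. Gamma(shape=37, rate=13).
The mode of a Gamma(a, b) with a ≥ 1 (shape–rate) is (a−1)/b = 36/13 ≈ 2.769.

λ̂_MAP = 2.769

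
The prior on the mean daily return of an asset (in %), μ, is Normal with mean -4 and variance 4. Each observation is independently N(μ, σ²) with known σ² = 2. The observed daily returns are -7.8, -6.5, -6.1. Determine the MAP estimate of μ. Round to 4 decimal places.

μ̂_MAP = -6.4000

n = 3; x̄ = ((-7.8) + (-6.5) + (-6.1))/3 = -20.4/3 = -6.8.
For a Normal prior and Normal likelihood with known variance, the posterior is Normal; its mode equals its mean, the precision-weighted average.
Prior precision 1/σ₀² = 1/4 = 0.25; data precision n/σ² = 3/2 = 1.5.
μ̂ = (0.25·(-4) + 1.5·(-6.8)) / (0.25 + 1.5) = (-11.2)/1.75 = -6.4000.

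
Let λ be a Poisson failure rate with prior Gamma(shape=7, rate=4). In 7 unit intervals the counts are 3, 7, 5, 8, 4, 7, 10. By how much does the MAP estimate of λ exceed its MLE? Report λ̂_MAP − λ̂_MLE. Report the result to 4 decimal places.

MAP − MLE = -1.7403

Σxᵢ = 44. Posterior is Gamma(51, 11); MAP = (51−1)/11 = 50/11 ≈ 4.54545.
MLE = x̄ = 44/7 ≈ 6.28571.
Difference = 50/11 − 44/7 = -134/77 ≈ -1.7403.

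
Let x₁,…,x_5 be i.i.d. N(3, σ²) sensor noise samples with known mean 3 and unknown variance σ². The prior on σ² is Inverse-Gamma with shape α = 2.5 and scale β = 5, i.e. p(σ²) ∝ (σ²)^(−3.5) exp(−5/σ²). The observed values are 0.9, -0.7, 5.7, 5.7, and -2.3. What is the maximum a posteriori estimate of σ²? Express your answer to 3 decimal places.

σ̂²_MAP = 5.898

Sum of squared deviations about the known mean: SS = (0.9−3)² + (-0.7−3)² + (5.7−3)² + (5.7−3)² + (-2.3−3)² = 60.77.
The Normal likelihood contributes (σ²)^(−n/2) exp(−SS/(2σ²)), so the posterior is Inverse-Gamma(α + n/2, β + SS/2) = Inverse-Gamma(5, 35.385).
The mode of Inverse-Gamma(a, b) is b/(a+1) = 35.385/6 ≈ 5.898.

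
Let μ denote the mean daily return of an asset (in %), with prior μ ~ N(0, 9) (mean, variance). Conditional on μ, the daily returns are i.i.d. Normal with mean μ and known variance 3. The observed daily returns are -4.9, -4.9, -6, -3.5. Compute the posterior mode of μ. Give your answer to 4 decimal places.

n = 4; x̄ = ((-4.9) + (-4.9) + (-6) + (-3.5))/4 = -19.3/4 = -4.825.
For a Normal prior and Normal likelihood with known variance, the posterior is Normal; its mode equals its mean, the precision-weighted average.
Prior precision 1/σ₀² = 1/9; data precision n/σ² = 4/3.
μ̂ = ((1/9)·0 + (4/3)·(-4.825)) / (1/9 + 4/3) = (-193/30)/(13/9) = -579/130 ≈ -4.4538.

μ̂_MAP = -4.4538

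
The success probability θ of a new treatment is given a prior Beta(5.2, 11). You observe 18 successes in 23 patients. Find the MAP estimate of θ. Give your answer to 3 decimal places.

Prior: Beta(5.2, 11).
Data: 18 successes in 23 trials. The binomial likelihood contributes θ^18(1−θ)^5, so the posterior is Beta(5.2+18, 11+5) = Beta(23.2, 16).
For Beta(a, b) with a, b > 1 the mode is (a−1)/(a+b−2) = 22.2/37.2 ≈ 0.597.

θ̂_MAP = 0.597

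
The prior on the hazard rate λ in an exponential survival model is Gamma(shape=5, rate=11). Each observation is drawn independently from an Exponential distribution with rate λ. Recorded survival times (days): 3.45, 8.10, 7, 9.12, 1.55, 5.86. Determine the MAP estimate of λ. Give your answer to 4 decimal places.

λ̂_MAP = 0.2170

The Exponential(rate=λ) likelihood is ∝ λ^n e^(−λΣtᵢ). Here n = 6 and Σtᵢ = 3.45 + 8.10 + 7 + 9.12 + 1.55 + 5.86 = 35.08.
Posterior ∝ λ^4e^(−11λ) · λ^6e^(−35.08λ) = λ^10e^(−46.08λ), i.e. Gamma(11, 46.08).
Mode = (a−1)/b = 10/46.08 ≈ 0.2170.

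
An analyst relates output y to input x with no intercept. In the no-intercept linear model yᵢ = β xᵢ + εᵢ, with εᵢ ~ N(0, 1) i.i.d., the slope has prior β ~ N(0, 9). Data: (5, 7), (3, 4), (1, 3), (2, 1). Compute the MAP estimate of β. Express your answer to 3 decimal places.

β̂_MAP = 1.330

log p(β | y) = −Σ(yᵢ − βxᵢ)²/(2·1) − β²/(2·9) + const.
Setting the derivative to zero: Σxᵢ(yᵢ − βxᵢ)/1 − β/9 = 0, so β = Σxᵢyᵢ / (Σxᵢ² + σ²/τ²).
Σxᵢyᵢ = 5·7 + 3·4 + 1·3 + 2·1 = 52; Σxᵢ² = 39; σ²/τ² = 1/9.
β̂_MAP = 52 / (39 + 1/9) = 52/(352/9) = 117/88 ≈ 1.330.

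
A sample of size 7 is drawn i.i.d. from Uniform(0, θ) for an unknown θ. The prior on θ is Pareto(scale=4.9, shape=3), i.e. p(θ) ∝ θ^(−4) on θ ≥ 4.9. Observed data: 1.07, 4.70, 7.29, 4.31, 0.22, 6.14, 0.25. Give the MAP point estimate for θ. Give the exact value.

θ̂_MAP = 7.29

The Uniform(0, θ) likelihood is θ^(−n) for θ ≥ max(xᵢ), zero otherwise. Here max(xᵢ) = 7.29.
Posterior ∝ θ^(−4) · θ^(−7) = θ^(−11) on θ ≥ max(4.9, 7.29) = 7.29.
This density is strictly decreasing in θ, so the posterior mode lies at the lower boundary of the support.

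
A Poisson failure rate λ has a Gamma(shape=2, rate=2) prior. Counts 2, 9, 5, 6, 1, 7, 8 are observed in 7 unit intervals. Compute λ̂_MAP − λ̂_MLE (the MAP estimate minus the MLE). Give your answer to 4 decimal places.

Σxᵢ = 38. Posterior is Gamma(40, 9); MAP = (40−1)/9 = 39/9 ≈ 4.33333.
MLE = x̄ = 38/7 ≈ 5.42857.
Difference = 39/9 − 38/7 = -23/21 ≈ -1.0952.

MAP − MLE = -1.0952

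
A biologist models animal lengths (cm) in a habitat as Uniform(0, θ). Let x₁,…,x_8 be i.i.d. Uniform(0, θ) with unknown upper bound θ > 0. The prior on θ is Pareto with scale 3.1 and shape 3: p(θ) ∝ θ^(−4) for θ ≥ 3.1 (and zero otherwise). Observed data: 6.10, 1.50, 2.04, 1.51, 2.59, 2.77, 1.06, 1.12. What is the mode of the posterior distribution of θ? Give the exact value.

θ̂_MAP = 6.10

The Uniform(0, θ) likelihood is θ^(−n) for θ ≥ max(xᵢ), zero otherwise. Here max(xᵢ) = 6.10.
Posterior ∝ θ^(−4) · θ^(−8) = θ^(−12) on θ ≥ max(3.1, 6.10) = 6.10.
This density is strictly decreasing in θ, so the posterior mode lies at the lower boundary of the support.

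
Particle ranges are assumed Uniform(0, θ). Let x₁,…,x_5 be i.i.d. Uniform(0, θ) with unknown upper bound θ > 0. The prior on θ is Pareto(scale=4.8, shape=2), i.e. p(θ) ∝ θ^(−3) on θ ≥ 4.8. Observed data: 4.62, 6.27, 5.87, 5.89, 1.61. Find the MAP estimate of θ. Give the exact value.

θ̂_MAP = 6.27

The Uniform(0, θ) likelihood is θ^(−n) for θ ≥ max(xᵢ), zero otherwise. Here max(xᵢ) = 6.27.
Posterior ∝ θ^(−3) · θ^(−5) = θ^(−8) on θ ≥ max(4.8, 6.27) = 6.27.
This density is strictly decreasing in θ, so the posterior mode lies at the lower boundary of the support.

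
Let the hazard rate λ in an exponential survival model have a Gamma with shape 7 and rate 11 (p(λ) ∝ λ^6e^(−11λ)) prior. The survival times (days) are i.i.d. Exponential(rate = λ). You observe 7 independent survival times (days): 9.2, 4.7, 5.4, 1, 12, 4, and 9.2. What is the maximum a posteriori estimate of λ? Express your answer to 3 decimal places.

The Exponential(rate=λ) likelihood is ∝ λ^n e^(−λΣtᵢ). Here n = 7 and Σtᵢ = 9.2 + 4.7 + 5.4 + 1 + 12 + 4 + 9.2 = 45.5.
Posterior ∝ λ^6e^(−11λ) · λ^7e^(−45.5λ) = λ^13e^(−56.5λ), i.e. Gamma(14, 56.5).
Mode = (a−1)/b = 13/56.5 ≈ 0.230.

λ̂_MAP = 0.230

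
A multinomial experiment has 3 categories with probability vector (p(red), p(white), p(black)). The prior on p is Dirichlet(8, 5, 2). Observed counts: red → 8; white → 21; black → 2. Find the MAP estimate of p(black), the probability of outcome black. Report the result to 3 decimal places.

MAP estimate of p(black) = 0.070

The posterior is Dirichlet(αᵢ + nᵢ) = Dirichlet(16, 26, 4).
For a Dirichlet(a₁,…,a_K) with all aᵢ > 1, the mode has j-th component (aⱼ − 1)/(Σaᵢ − K).
Here Σaᵢ = 46 and K = 3, so p(black) = (4 − 1)/(46 − 3) = 3/43 ≈ 0.070.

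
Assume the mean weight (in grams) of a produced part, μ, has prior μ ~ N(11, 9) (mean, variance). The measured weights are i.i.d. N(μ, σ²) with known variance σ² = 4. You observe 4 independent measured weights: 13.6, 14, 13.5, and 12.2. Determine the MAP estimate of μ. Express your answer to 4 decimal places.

μ̂_MAP = 13.0925

n = 4; x̄ = (13.6 + 14 + 13.5 + 12.2)/4 = 53.3/4 = 13.325.
For a Normal prior and Normal likelihood with known variance, the posterior is Normal; its mode equals its mean, the precision-weighted average.
Prior precision 1/σ₀² = 1/9; data precision n/σ² = 4/4 = 1.
μ̂ = ((1/9)·11 + 1·13.325) / (1/9 + 1) = (5237/360)/(10/9) = 13.0925.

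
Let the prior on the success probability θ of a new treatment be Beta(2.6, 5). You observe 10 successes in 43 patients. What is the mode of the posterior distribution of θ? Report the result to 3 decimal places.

θ̂_MAP = 0.239

Prior: Beta(2.6, 5).
Data: 10 successes in 43 trials. The binomial likelihood contributes θ^10(1−θ)^33, so the posterior is Beta(2.6+10, 5+33) = Beta(12.6, 38).
For Beta(a, b) with a, b > 1 the mode is (a−1)/(a+b−2) = 11.6/48.6 ≈ 0.239.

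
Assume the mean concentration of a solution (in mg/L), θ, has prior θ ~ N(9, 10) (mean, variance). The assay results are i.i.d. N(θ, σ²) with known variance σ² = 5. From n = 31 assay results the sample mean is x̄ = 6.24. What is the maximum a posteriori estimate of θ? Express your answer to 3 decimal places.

θ̂_MAP = 6.284

n = 31, x̄ = 6.24.
For a Normal prior and Normal likelihood with known variance, the posterior is Normal; its mode equals its mean, the precision-weighted average.
Prior precision 1/σ₀² = 1/10 = 0.1; data precision n/σ² = 31/5 = 6.2.
θ̂ = (0.1·9 + 6.2·6.24) / (0.1 + 6.2) = 39.588/6.3 = 3299/525 ≈ 6.284.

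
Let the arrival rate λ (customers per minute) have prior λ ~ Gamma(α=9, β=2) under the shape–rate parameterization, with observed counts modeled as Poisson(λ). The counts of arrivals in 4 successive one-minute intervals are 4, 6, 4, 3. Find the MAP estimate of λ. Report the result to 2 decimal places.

λ̂_MAP = 4.17

Σxᵢ = 4+6+4+3 = 17, with n = 4.
Posterior ∝ λ^8e^(−2λ) · λ^17e^(−4λ) = λ^25e^(−6λ), i.e. Gamma(shape=26, rate=6).
The mode of a Gamma(a, b) with a ≥ 1 (shape–rate) is (a−1)/b = 25/6 ≈ 4.17.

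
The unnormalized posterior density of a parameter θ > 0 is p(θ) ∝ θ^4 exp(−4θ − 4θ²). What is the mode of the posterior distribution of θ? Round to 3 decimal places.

ℓ'(θ) = 4/θ − 4 − 8θ. Setting this to zero and multiplying by θ: 8θ² + 4θ − 4 = 0.
θ = (−4 + √(4² + 4·8·4)) / (2·8) = (−4 + √144) / 16 = (−4 + 12)/16 = 1/2.
ℓ''(θ) = −4/θ² − 8 < 0, confirming a maximum.

θ̂_MAP = 0.500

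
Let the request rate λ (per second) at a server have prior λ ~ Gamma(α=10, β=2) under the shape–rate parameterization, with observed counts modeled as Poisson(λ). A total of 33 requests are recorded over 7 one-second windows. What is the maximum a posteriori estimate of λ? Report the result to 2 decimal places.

λ̂_MAP = 4.67

Σxᵢ = 33, n = 7.
Posterior ∝ λ^9e^(−2λ) · λ^33e^(−7λ) = λ^42e^(−9λ), i.e. Gamma(shape=43, rate=9).
The mode of a Gamma(a, b) with a ≥ 1 (shape–rate) is (a−1)/b = 42/9 ≈ 4.67.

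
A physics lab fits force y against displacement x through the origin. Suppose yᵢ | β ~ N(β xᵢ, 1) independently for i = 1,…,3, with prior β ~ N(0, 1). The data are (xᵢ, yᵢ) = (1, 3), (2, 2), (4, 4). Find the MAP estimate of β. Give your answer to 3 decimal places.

β̂_MAP = 1.045

log p(β | y) = −Σ(yᵢ − βxᵢ)²/(2·1) − β²/(2·1) + const.
Setting the derivative to zero: Σxᵢ(yᵢ − βxᵢ)/1 − β/1 = 0, so β = Σxᵢyᵢ / (Σxᵢ² + σ²/τ²).
Σxᵢyᵢ = 1·3 + 2·2 + 4·4 = 23; Σxᵢ² = 21; σ²/τ² = 1.
β̂_MAP = 23 / (21 + 1) = 23/22 ≈ 1.045.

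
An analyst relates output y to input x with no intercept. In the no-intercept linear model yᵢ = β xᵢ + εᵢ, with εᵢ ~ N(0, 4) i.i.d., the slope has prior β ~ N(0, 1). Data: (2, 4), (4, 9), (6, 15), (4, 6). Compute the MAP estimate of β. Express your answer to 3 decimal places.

β̂_MAP = 2.079

log p(β | y) = −Σ(yᵢ − βxᵢ)²/(2·4) − β²/(2·1) + const.
Setting the derivative to zero: Σxᵢ(yᵢ − βxᵢ)/4 − β/1 = 0, so β = Σxᵢyᵢ / (Σxᵢ² + σ²/τ²).
Σxᵢyᵢ = 2·4 + 4·9 + 6·15 + 4·6 = 158; Σxᵢ² = 72; σ²/τ² = 4.
β̂_MAP = 158 / (72 + 4) = 158/76 ≈ 2.079.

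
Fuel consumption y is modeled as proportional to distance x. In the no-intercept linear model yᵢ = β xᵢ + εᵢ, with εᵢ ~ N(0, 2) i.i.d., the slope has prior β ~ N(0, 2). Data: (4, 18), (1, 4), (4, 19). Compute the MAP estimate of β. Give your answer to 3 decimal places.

log p(β | y) = −Σ(yᵢ − βxᵢ)²/(2·2) − β²/(2·2) + const.
Setting the derivative to zero: Σxᵢ(yᵢ − βxᵢ)/2 − β/2 = 0, so β = Σxᵢyᵢ / (Σxᵢ² + σ²/τ²).
Σxᵢyᵢ = 4·18 + 1·4 + 4·19 = 152; Σxᵢ² = 33; σ²/τ² = 1.
β̂_MAP = 152 / (33 + 1) = 152/34 ≈ 4.471.

β̂_MAP = 4.471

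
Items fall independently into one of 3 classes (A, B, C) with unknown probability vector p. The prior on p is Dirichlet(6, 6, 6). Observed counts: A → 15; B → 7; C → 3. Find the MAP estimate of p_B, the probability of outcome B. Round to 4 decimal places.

MAP estimate of p_B = 0.3000

The posterior is Dirichlet(αᵢ + nᵢ) = Dirichlet(21, 13, 9).
For a Dirichlet(a₁,…,a_K) with all aᵢ > 1, the mode has j-th component (aⱼ − 1)/(Σaᵢ − K).
Here Σaᵢ = 43 and K = 3, so p_B = (13 − 1)/(43 − 3) = 12/40 ≈ 0.3000.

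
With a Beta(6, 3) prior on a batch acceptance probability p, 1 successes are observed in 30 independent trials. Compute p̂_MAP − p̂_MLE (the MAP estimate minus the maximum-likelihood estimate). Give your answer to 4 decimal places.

MAP − MLE = 0.1288

Posterior is Beta(7, 32); MAP = (7−1)/(39−2) = 6/37 ≈ 0.16216.
MLE ignores the prior: p̂_MLE = k/n = 1/30 ≈ 0.03333.
Difference = 6/37 − 1/30 = 143/1110 ≈ 0.1288.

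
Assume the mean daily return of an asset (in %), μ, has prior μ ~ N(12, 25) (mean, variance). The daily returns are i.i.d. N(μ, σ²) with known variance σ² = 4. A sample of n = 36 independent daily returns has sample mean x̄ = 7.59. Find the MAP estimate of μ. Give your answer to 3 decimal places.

μ̂_MAP = 7.610

n = 36, x̄ = 7.59.
For a Normal prior and Normal likelihood with known variance, the posterior is Normal; its mode equals its mean, the precision-weighted average.
Prior precision 1/σ₀² = 1/25 = 0.04; data precision n/σ² = 36/4 = 9.
μ̂ = (0.04·12 + 9·7.59) / (0.04 + 9) = 68.79/9.04 = 6879/904 ≈ 7.610.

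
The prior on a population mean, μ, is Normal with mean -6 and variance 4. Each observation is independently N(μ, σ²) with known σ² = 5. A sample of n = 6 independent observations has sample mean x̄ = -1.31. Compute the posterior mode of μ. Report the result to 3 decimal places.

μ̂_MAP = -2.119

n = 6, x̄ = -1.31.
For a Normal prior and Normal likelihood with known variance, the posterior is Normal; its mode equals its mean, the precision-weighted average.
Prior precision 1/σ₀² = 1/4 = 0.25; data precision n/σ² = 6/5 = 1.2.
μ̂ = (0.25·(-6) + 1.2·(-1.31)) / (0.25 + 1.2) = (-3.072)/1.45 = -1536/725 ≈ -2.119.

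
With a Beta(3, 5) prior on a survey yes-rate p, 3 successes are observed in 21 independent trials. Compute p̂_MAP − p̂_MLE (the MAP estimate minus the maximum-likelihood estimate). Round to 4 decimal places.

MAP − MLE = 0.0423

Posterior is Beta(6, 23); MAP = (6−1)/(29−2) = 5/27 ≈ 0.18519.
MLE ignores the prior: p̂_MLE = k/n = 3/21 ≈ 0.14286.
Difference = 5/27 − 3/21 = 8/189 ≈ 0.0423.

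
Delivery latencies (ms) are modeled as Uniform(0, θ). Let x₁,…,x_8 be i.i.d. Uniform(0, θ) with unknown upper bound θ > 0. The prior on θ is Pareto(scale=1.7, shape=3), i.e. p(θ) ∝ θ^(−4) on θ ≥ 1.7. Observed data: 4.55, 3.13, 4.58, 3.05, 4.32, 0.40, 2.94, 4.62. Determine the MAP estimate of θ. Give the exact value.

The Uniform(0, θ) likelihood is θ^(−n) for θ ≥ max(xᵢ), zero otherwise. Here max(xᵢ) = 4.62.
Posterior ∝ θ^(−4) · θ^(−8) = θ^(−12) on θ ≥ max(1.7, 4.62) = 4.62.
This density is strictly decreasing in θ, so the posterior mode lies at the lower boundary of the support.

θ̂_MAP = 4.62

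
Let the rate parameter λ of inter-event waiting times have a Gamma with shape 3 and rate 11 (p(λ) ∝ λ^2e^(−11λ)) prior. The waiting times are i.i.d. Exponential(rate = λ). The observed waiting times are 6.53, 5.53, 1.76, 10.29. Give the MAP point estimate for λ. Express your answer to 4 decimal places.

The Exponential(rate=λ) likelihood is ∝ λ^n e^(−λΣtᵢ). Here n = 4 and Σtᵢ = 6.53 + 5.53 + 1.76 + 10.29 = 24.11.
Posterior ∝ λ^2e^(−11λ) · λ^4e^(−24.11λ) = λ^6e^(−35.11λ), i.e. Gamma(7, 35.11).
Mode = (a−1)/b = 6/35.11 ≈ 0.1709.

λ̂_MAP = 0.1709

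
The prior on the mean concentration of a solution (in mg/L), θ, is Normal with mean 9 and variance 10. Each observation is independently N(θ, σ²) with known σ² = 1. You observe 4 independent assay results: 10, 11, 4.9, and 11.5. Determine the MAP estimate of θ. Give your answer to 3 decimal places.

θ̂_MAP = 9.341

n = 4; x̄ = (10 + 11 + 4.9 + 11.5)/4 = 37.4/4 = 9.35.
For a Normal prior and Normal likelihood with known variance, the posterior is Normal; its mode equals its mean, the precision-weighted average.
Prior precision 1/σ₀² = 1/10 = 0.1; data precision n/σ² = 4/1 = 4.
θ̂ = (0.1·9 + 4·9.35) / (0.1 + 4) = 38.3/4.1 = 383/41 ≈ 9.341.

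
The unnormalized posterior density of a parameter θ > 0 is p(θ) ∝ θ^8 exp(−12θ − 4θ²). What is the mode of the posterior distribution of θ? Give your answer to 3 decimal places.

θ̂_MAP = 0.500

ℓ'(θ) = 8/θ − 12 − 8θ. Setting this to zero and multiplying by θ: 8θ² + 12θ − 8 = 0.
θ = (−12 + √(12² + 4·8·8)) / (2·8) = (−12 + √400) / 16 = (−12 + 20)/16 = 1/2.
ℓ''(θ) = −8/θ² − 8 < 0, confirming a maximum.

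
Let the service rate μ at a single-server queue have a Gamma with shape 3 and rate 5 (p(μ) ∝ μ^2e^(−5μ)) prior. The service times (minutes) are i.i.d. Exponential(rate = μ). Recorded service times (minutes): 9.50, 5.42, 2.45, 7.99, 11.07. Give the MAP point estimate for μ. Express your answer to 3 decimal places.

μ̂_MAP = 0.169

The Exponential(rate=μ) likelihood is ∝ μ^n e^(−μΣtᵢ). Here n = 5 and Σtᵢ = 9.50 + 5.42 + 2.45 + 7.99 + 11.07 = 36.43.
Posterior ∝ μ^2e^(−5μ) · μ^5e^(−36.43μ) = μ^7e^(−41.43μ), i.e. Gamma(8, 41.43).
Mode = (a−1)/b = 7/41.43 ≈ 0.169.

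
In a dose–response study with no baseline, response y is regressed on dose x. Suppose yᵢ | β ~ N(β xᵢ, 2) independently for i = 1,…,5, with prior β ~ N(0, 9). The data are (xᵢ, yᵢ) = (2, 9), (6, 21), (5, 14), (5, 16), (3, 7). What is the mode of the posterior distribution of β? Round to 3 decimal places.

log p(β | y) = −Σ(yᵢ − βxᵢ)²/(2·2) − β²/(2·9) + const.
Setting the derivative to zero: Σxᵢ(yᵢ − βxᵢ)/2 − β/9 = 0, so β = Σxᵢyᵢ / (Σxᵢ² + σ²/τ²).
Σxᵢyᵢ = 2·9 + 6·21 + 5·14 + 5·16 + 3·7 = 315; Σxᵢ² = 99; σ²/τ² = 2/9.
β̂_MAP = 315 / (99 + 2/9) = 315/(893/9) = 2835/893 ≈ 3.175.

β̂_MAP = 3.175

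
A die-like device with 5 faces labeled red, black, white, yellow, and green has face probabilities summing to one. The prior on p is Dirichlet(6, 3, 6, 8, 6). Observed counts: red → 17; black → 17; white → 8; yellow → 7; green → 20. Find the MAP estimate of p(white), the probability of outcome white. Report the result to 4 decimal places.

The posterior is Dirichlet(αᵢ + nᵢ) = Dirichlet(23, 20, 14, 15, 26).
For a Dirichlet(a₁,…,a_K) with all aᵢ > 1, the mode has j-th component (aⱼ − 1)/(Σaᵢ − K).
Here Σaᵢ = 98 and K = 5, so p(white) = (14 − 1)/(98 − 5) = 13/93 ≈ 0.1398.

MAP estimate of p(white) = 0.1398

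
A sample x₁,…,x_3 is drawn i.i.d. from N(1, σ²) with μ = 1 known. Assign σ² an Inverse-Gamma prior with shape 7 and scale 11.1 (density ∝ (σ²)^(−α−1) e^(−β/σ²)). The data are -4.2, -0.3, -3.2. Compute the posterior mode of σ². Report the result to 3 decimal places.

σ̂²_MAP = 3.609

Sum of squared deviations about the known mean: SS = (-4.2−1)² + (-0.3−1)² + (-3.2−1)² = 46.37.
The Normal likelihood contributes (σ²)^(−n/2) exp(−SS/(2σ²)), so the posterior is Inverse-Gamma(α + n/2, β + SS/2) = Inverse-Gamma(8.5, 34.285).
The mode of Inverse-Gamma(a, b) is b/(a+1) = 34.285/9.5 ≈ 3.609.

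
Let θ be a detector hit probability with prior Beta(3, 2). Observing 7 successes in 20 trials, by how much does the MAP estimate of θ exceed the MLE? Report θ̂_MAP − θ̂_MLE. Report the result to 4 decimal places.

MAP − MLE = 0.0413

Posterior is Beta(10, 15); MAP = (10−1)/(25−2) = 9/23 ≈ 0.39130.
MLE ignores the prior: θ̂_MLE = k/n = 7/20 ≈ 0.35000.
Difference = 9/23 − 7/20 = 19/460 ≈ 0.0413.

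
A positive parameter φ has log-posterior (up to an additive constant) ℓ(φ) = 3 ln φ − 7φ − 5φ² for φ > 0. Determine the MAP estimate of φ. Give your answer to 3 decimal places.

ℓ'(φ) = 3/φ − 7 − 10φ. Setting this to zero and multiplying by φ: 10φ² + 7φ − 3 = 0.
φ = (−7 + √(7² + 4·10·3)) / (2·10) = (−7 + √169) / 20 = (−7 + 13)/20 = 3/10.
ℓ''(φ) = −3/φ² − 10 < 0, confirming a maximum.

φ̂_MAP = 0.300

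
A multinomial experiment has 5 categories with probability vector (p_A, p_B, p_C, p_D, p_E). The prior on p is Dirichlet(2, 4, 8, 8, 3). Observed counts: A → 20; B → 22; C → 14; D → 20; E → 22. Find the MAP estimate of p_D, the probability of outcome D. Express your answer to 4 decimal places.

MAP estimate of p_D = 0.2288

The posterior is Dirichlet(αᵢ + nᵢ) = Dirichlet(22, 26, 22, 28, 25).
For a Dirichlet(a₁,…,a_K) with all aᵢ > 1, the mode has j-th component (aⱼ − 1)/(Σaᵢ − K).
Here Σaᵢ = 123 and K = 5, so p_D = (28 − 1)/(123 − 5) = 27/118 ≈ 0.2288.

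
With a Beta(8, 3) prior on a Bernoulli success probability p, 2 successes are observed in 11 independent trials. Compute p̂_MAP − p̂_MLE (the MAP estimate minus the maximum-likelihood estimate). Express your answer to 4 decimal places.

MAP − MLE = 0.2682

Posterior is Beta(10, 12); MAP = (10−1)/(22−2) = 9/20 ≈ 0.45000.
MLE ignores the prior: p̂_MLE = k/n = 2/11 ≈ 0.18182.
Difference = 9/20 − 2/11 = 59/220 ≈ 0.2682.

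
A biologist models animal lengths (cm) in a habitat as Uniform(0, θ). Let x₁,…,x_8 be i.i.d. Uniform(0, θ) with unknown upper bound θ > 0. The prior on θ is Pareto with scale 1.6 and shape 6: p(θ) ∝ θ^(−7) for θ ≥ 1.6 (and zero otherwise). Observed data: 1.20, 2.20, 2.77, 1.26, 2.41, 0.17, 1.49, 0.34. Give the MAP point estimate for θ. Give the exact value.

The Uniform(0, θ) likelihood is θ^(−n) for θ ≥ max(xᵢ), zero otherwise. Here max(xᵢ) = 2.77.
Posterior ∝ θ^(−7) · θ^(−8) = θ^(−15) on θ ≥ max(1.6, 2.77) = 2.77.
This density is strictly decreasing in θ, so the posterior mode lies at the lower boundary of the support.

θ̂_MAP = 2.77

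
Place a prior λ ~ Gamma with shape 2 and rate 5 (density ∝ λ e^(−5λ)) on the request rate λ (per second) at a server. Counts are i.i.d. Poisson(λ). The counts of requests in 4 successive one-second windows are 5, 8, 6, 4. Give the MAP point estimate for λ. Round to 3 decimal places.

Σxᵢ = 5+8+6+4 = 23, with n = 4.
Posterior ∝ λe^(−5λ) · λ^23e^(−4λ) = λ^24e^(−9λ), i.e. Gamma(shape=25, rate=9).
The mode of a Gamma(a, b) with a ≥ 1 (shape–rate) is (a−1)/b = 24/9 ≈ 2.667.

λ̂_MAP = 2.667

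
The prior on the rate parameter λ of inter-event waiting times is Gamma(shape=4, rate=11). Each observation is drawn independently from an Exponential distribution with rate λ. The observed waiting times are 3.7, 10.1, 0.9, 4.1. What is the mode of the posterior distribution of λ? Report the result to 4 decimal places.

λ̂_MAP = 0.2349

The Exponential(rate=λ) likelihood is ∝ λ^n e^(−λΣtᵢ). Here n = 4 and Σtᵢ = 3.7 + 10.1 + 0.9 + 4.1 = 18.8.
Posterior ∝ λ^3e^(−11λ) · λ^4e^(−18.8λ) = λ^7e^(−29.8λ), i.e. Gamma(8, 29.8).
Mode = (a−1)/b = 7/29.8 ≈ 0.2349.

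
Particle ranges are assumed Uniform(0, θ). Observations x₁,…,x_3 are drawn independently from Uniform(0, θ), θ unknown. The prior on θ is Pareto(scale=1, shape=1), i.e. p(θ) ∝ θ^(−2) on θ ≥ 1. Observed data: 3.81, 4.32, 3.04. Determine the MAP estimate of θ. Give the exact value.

θ̂_MAP = 4.32

The Uniform(0, θ) likelihood is θ^(−n) for θ ≥ max(xᵢ), zero otherwise. Here max(xᵢ) = 4.32.
Posterior ∝ θ^(−2) · θ^(−3) = θ^(−5) on θ ≥ max(1, 4.32) = 4.32.
This density is strictly decreasing in θ, so the posterior mode lies at the lower boundary of the support.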